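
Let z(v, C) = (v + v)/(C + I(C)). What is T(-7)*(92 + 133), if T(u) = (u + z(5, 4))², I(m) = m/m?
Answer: 5625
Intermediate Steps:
I(m) = 1
z(v, C) = 2*v/(1 + C) (z(v, C) = (v + v)/(C + 1) = (2*v)/(1 + C) = 2*v/(1 + C))
T(u) = (2 + u)² (T(u) = (u + 2*5/(1 + 4))² = (u + 2*5/5)² = (u + 2*5*(⅕))² = (u + 2)² = (2 + u)²)
T(-7)*(92 + 133) = (2 - 7)²*(92 + 133) = (-5)²*225 = 25*225 = 5625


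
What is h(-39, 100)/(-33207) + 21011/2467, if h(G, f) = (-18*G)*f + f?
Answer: 524282177/81921669 ≈ 6.3998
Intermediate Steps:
h(G, f) = f - 18*G*f (h(G, f) = -18*G*f + f = f - 18*G*f)
h(-39, 100)/(-33207) + 21011/2467 = (100*(1 - 18*(-39)))/(-33207) + 21011/2467 = (100*(1 + 702))*(-1/33207) + 21011*(1/2467) = (100*703)*(-1/33207) + 21011/2467 = 70300*(-1/33207) + 21011/2467 = -70300/33207 + 21011/2467 = 524282177/81921669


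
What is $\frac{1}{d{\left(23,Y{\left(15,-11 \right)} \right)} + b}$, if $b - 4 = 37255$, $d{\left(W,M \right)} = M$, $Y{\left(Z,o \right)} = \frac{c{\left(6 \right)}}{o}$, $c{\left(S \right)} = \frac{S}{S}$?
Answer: $\frac{11}{409848} \approx 2.6839 \cdot 10^{-5}$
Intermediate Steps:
$c{\left(S \right)} = 1$
$Y{\left(Z,o \right)} = \frac{1}{o}$ ($Y{\left(Z,o \right)} = 1 \frac{1}{o} = \frac{1}{o}$)
$b = 37259$ ($b = 4 + 37255 = 37259$)
$\frac{1}{d{\left(23,Y{\left(15,-11 \right)} \right)} + b} = \frac{1}{\frac{1}{-11} + 37259} = \frac{1}{- \frac{1}{11} + 37259} = \frac{1}{\frac{409848}{11}} = \frac{11}{409848}$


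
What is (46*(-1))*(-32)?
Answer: 1472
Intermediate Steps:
(46*(-1))*(-32) = -46*(-32) = 1472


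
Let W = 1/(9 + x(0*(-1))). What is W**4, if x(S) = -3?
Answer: 1/1296 ≈ 0.00077160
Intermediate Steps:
W = 1/6 (W = 1/(9 - 3) = 1/6 ≈ 0.16667)
W**4 = (1/6)**4 = 1/1296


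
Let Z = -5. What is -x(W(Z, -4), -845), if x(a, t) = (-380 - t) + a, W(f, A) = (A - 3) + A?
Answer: -454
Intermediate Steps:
W(f, A) = -3 + 2*A (W(f, A) = (-3 + A) + A = -3 + 2*A)
x(a, t) = -380 + a - t
-x(W(Z, -4), -845) = -(-380 + (-3 + 2*(-4)) - 1*(-845)) = -(-380 + (-3 - 8) + 845) = -(-380 - 11 + 845) = -1*454 = -454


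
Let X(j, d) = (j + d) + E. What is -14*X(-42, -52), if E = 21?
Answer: 1022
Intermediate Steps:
X(j, d) = 21 + d + j (X(j, d) = (j + d) + 21 = (d + j) + 21 = 21 + d + j)
-14*X(-42, -52) = -14*(21 - 52 - 42) = -14*(-73) = 1022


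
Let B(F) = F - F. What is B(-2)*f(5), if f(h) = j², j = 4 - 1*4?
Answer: 0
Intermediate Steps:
j = 0 (j = 4 - 4 = 0)
B(F) = 0
f(h) = 0 (f(h) = 0² = 0)
B(-2)*f(5) = 0*0 = 0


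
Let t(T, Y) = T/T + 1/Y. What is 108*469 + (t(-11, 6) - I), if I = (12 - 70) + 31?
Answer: 304081/6 ≈ 50680.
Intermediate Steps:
t(T, Y) = 1 + 1/Y
I = -27 (I = -58 + 31 = -27)
108*469 + (t(-11, 6) - I) = 108*469 + ((1 + 6)/6 - 1*(-27)) = 50652 + ((⅙)*7 + 27) = 50652 + (7/6 + 27) = 50652 + 169/6 = 304081/6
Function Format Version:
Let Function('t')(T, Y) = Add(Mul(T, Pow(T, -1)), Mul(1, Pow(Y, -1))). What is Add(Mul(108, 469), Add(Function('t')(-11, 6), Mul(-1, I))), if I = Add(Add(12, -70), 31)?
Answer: Rational(304081, 6) ≈ 50680.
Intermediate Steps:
Function('t')(T, Y) = Add(1, Pow(Y, -1))
I = -27 (I = Add(-58, 31) = -27)
Add(Mul(108, 469), Add(Function('t')(-11, 6), Mul(-1, I))) = Add(Mul(108, 469), Add(Mul(Pow(6, -1), Add(1, 6)), Mul(-1, -27))) = Add(50652, Add(Mul(Rational(1, 6), 7), 27)) = Add(50652, Add(Rational(7, 6), 27)) = Add(50652, Rational(169, 6)) = Rational(304081, 6)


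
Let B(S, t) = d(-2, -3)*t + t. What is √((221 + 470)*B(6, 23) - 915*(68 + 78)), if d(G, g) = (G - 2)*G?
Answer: √9447 ≈ 97.196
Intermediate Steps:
d(G, g) = G*(-2 + G) (d(G, g) = (-2 + G)*G = G*(-2 + G))
B(S, t) = 9*t (B(S, t) = (-2*(-2 - 2))*t + t = (-2*(-4))*t + t = 8*t + t = 9*t)
√((221 + 470)*B(6, 23) - 915*(68 + 78)) = √((221 + 470)*(9*23) - 915*(68 + 78)) = √(691*207 - 915*146) = √(143037 - 133590) = √9447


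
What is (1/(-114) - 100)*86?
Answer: -490243/57 ≈ -8600.8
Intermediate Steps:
(1/(-114) - 100)*86 = (-1/114 - 100)*86 = -11401/114*86 = -490243/57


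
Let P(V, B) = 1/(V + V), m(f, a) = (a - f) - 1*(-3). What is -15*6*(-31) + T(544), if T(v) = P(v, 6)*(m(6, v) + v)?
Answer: 3036605/1088 ≈ 2791.0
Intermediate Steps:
m(f, a) = 3 + a - f (m(f, a) = (a - f) + 3 = 3 + a - f)
P(V, B) = 1/(2*V)
T(v) = (-3 + 2*v)/(2*v) (T(v) = (1/(2*v))*((3 + v - 1*6) + v) = (1/(2*v))*((3 + v - 6) + v) = (1/(2*v))*((-3 + v) + v) = (1/(2*v))*(-3 + 2*v) = (-3 + 2*v)/(2*v))
-15*6*(-31) + T(544) = -15*6*(-31) + (-3/2 + 544)/544 = -90*(-31) + (1/544)*(1085/2) = 2790 + 1085/1088 = 3036605/1088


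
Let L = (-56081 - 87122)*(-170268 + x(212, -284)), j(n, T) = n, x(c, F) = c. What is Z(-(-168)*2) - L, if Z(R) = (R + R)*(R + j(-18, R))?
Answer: -24352315672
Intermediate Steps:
Z(R) = 2*R*(-18 + R) (Z(R) = (R + R)*(R - 18) = (2*R)*(-18 + R) = 2*R*(-18 + R))
L = 24352529368 (L = (-56081 - 87122)*(-170268 + 212) = -143203*(-170056) = 24352529368)
Z(-(-168)*2) - L = 2*(-(-168)*2)*(-18 - (-168)*2) - 1*24352529368 = 2*(-1*(-336))*(-18 - 1*(-336)) - 24352529368 = 2*336*(-18 + 336) - 24352529368 = 2*336*318 - 24352529368 = 213696 - 24352529368 = -24352315672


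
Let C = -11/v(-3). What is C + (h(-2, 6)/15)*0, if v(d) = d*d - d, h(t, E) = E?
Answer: -11/12 ≈ -0.91667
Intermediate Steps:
v(d) = d² - d
C = -11/12 (C = -11*(-1/(3*(-1 - 3))) = -11/((-3*(-4))) = -11/12 ≈ -0.91667)
C + (h(-2, 6)/15)*0 = -11/12 + (6/15)*0 = -11/12 + (6*(1/15))*0 = -11/12 + (⅖)*0 = -11/12 + 0 = -11/12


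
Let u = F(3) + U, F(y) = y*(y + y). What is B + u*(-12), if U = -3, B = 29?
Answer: -151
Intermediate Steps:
F(y) = 2*y² (F(y) = y*(2*y) = 2*y²)
u = 15 (u = 2*3² - 3 = 2*9 - 3 = 18 - 3 = 15)
B + u*(-12) = 29 + 15*(-12) = 29 - 180 = -151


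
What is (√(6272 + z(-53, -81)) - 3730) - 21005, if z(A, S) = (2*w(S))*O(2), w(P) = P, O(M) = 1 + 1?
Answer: -24735 + 2*√1487 ≈ -24658.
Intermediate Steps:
O(M) = 2
z(A, S) = 4*S (z(A, S) = (2*S)*2 = 4*S)
(√(6272 + z(-53, -81)) - 3730) - 21005 = (√(6272 + 4*(-81)) - 3730) - 21005 = (√(6272 - 324) - 3730) - 21005 = (√5948 - 3730) - 21005 = (2*√1487 - 3730) - 21005 = (-3730 + 2*√1487) - 21005 = -24735 + 2*√1487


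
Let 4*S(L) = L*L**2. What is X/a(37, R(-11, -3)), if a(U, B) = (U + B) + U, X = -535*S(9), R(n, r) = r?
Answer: -390015/284 ≈ -1373.3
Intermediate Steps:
S(L) = L**3/4 (S(L) = (L*L**2)/4 = L**3/4)
X = -390015/4 (X = -535*9**3/4 = -535*729/4 = -390015/4 ≈ -97504.)
a(U, B) = B + 2*U (a(U, B) = (B + U) + U = B + 2*U)
X/a(37, R(-11, -3)) = -390015/(4*(-3 + 2*37)) = -390015/(4*(-3 + 74)) = -390015/4/71 = -390015/4*1/71 = -390015/284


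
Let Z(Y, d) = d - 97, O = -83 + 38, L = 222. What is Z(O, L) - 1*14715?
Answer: -14590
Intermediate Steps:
O = -45
Z(Y, d) = -97 + d
Z(O, L) - 1*14715 = (-97 + 222) - 1*14715 = 125 - 14715 = -14590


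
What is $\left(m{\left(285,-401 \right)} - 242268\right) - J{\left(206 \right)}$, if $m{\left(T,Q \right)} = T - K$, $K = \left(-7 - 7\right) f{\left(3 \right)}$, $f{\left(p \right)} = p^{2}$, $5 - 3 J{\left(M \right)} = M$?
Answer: $-241790$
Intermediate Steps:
$J{\left(M \right)} = \frac{5}{3} - \frac{M}{3}$
$K = -126$ ($K = \left(-7 - 7\right) 3^{2} = \left(-14\right) 9 = -126$)
$m{\left(T,Q \right)} = 126 + T$ ($m{\left(T,Q \right)} = T - -126 = T + 126 = 126 + T$)
$\left(m{\left(285,-401 \right)} - 242268\right) - J{\left(206 \right)} = \left(\left(126 + 285\right) - 242268\right) - \left(\frac{5}{3} - \frac{206}{3}\right) = \left(411 - 242268\right) - \left(\frac{5}{3} - \frac{206}{3}\right) = -241857 - -67 = -241857 + 67 = -241790$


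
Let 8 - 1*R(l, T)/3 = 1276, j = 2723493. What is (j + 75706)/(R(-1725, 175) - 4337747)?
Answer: -2799199/4341551 ≈ -0.64475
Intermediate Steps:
R(l, T) = -3804 (R(l, T) = 24 - 3*1276 = 24 - 3828 = -3804)
(j + 75706)/(R(-1725, 175) - 4337747) = (2723493 + 75706)/(-3804 - 4337747) = 2799199/(-4341551) = 2799199*(-1/4341551) = -2799199/4341551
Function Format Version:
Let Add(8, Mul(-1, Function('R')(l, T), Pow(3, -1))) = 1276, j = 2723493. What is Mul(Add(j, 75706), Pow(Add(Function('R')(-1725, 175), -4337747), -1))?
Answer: Rational(-2799199, 4341551) ≈ -0.64475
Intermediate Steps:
Function('R')(l, T) = -3804 (Function('R')(l, T) = Add(24, Mul(-3, 1276)) = Add(24, -3828) = -3804)
Mul(Add(j, 75706), Pow(Add(Function('R')(-1725, 175), -4337747), -1)) = Mul(Add(2723493, 75706), Pow(Add(-3804, -4337747), -1)) = Mul(2799199, Pow(-4341551, -1)) = Mul(2799199, Rational(-1, 4341551)) = Rational(-2799199, 4341551)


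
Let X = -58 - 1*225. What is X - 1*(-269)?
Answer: -14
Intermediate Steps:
X = -283 (X = -58 - 225 = -283)
X - 1*(-269) = -283 - 1*(-269) = -283 + 269 = -14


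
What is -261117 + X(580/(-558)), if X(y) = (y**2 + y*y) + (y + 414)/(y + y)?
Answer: -2949430960729/11286945 ≈ -2.6131e+5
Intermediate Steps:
X(y) = 2*y**2 + (414 + y)/(2*y) (X(y) = (y**2 + y**2) + (414 + y)/((2*y)) = 2*y**2 + (414 + y)*(1/(2*y)) = 2*y**2 + (414 + y)/(2*y))
-261117 + X(580/(-558)) = -261117 + (414 + 580/(-558) + 4*(580/(-558))**3)/(2*((580/(-558)))) = -261117 + (414 + 580*(-1/558) + 4*(580*(-1/558))**3)/(2*((580*(-1/558)))) = -261117 + (414 - 290/279 + 4*(-290/279)**3)/(2*(-290/279)) = -261117 + (1/2)*(-279/290)*(414 - 290/279 + 4*(-24389000/21717639)) = -261117 + (1/2)*(-279/290)*(414 - 290/279 - 97556000/21717639) = -261117 + (1/2)*(-279/290)*(8870972656/21717639) = -261117 - 2217743164/11286945 = -2949430960729/11286945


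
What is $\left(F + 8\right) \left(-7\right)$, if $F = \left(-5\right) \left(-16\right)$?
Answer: $-616$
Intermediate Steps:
$F = 80$
$\left(F + 8\right) \left(-7\right) = \left(80 + 8\right) \left(-7\right) = 88 \left(-7\right) = -616$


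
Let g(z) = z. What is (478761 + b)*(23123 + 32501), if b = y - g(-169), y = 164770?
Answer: 35805168800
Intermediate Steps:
b = 164939 (b = 164770 - 1*(-169) = 164770 + 169 = 164939)
(478761 + b)*(23123 + 32501) = (478761 + 164939)*(23123 + 32501) = 643700*55624 = 35805168800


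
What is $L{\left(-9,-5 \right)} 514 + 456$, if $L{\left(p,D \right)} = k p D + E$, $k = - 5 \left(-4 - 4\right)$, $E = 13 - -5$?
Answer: $934908$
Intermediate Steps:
$E = 18$ ($E = 13 + 5 = 18$)
$k = 40$ ($k = \left(-5\right) \left(-8\right) = 40$)
$L{\left(p,D \right)} = 18 + 40 D p$ ($L{\left(p,D \right)} = 40 p D + 18 = 40 D p + 18 = 18 + 40 D p$)
$L{\left(-9,-5 \right)} 514 + 456 = \left(18 + 40 \left(-5\right) \left(-9\right)\right) 514 + 456 = \left(18 + 1800\right) 514 + 456 = 1818 \cdot 514 + 456 = 934452 + 456 = 934908$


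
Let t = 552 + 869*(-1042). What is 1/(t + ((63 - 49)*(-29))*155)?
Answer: -1/967876 ≈ -1.0332e-6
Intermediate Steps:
t = -904946 (t = 552 - 905498 = -904946)
1/(t + ((63 - 49)*(-29))*155) = 1/(-904946 + ((63 - 49)*(-29))*155) = 1/(-904946 + (14*(-29))*155) = 1/(-904946 - 406*155) = 1/(-904946 - 62930) = 1/(-967876) = -1/967876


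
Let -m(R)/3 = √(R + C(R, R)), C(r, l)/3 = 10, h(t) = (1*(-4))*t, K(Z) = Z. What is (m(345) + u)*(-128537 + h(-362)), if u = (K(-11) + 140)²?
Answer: -2114888049 + 1906335*√15 ≈ -2.1075e+9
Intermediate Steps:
h(t) = -4*t
C(r, l) = 30 (C(r, l) = 3*10 = 30)
u = 16641 (u = (-11 + 140)² = 129² = 16641)
m(R) = -3*√(30 + R) (m(R) = -3*√(R + 30) = -3*√(30 + R))
(m(345) + u)*(-128537 + h(-362)) = (-3*√(30 + 345) + 16641)*(-128537 - 4*(-362)) = (-15*√15 + 16641)*(-128537 + 1448) = (-15*√15 + 16641)*(-127089) = (16641 - 15*√15)*(-127089) = -2114888049 + 1906335*√15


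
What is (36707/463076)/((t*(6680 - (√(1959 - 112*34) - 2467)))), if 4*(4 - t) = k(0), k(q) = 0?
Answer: 335758929/154981271731232 + 1578401*I/154981271731232 ≈ 2.1664e-6 + 1.0184e-8*I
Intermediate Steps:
t = 4 (t = 4 - ¼*0 = 4 + 0 = 4)
(36707/463076)/((t*(6680 - (√(1959 - 112*34) - 2467)))) = (36707/463076)/((4*(6680 - (√(1959 - 112*34) - 2467)))) = (36707*(1/463076))/((4*(6680 - (√(1959 - 3808) - 2467)))) = 36707/(463076*((4*(6680 - (√(-1849) - 2467))))) = 36707/(463076*((4*(6680 - (43*I - 2467))))) = 36707/(463076*((4*(6680 - (-2467 + 43*I))))) = 36707/(463076*((4*(6680 + (2467 - 43*I))))) = 36707/(463076*((4*(9147 - 43*I)))) = 36707/(463076*(36588 - 172*I)) = 36707*((36588 + 172*I)/1338711328)/463076 = 36707*(36588 + 172*I)/619925086924928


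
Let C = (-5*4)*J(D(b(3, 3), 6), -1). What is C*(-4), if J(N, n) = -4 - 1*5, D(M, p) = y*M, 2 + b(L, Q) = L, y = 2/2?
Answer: -720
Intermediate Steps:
y = 1 (y = 2*(½) = 1)
b(L, Q) = -2 + L
D(M, p) = M (D(M, p) = 1*M = M)
J(N, n) = -9 (J(N, n) = -4 - 5 = -9)
C = 180 (C = -5*4*(-9) = -20*(-9) = 180)
C*(-4) = 180*(-4) = -720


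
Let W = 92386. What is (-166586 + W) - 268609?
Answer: -342809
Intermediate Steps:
(-166586 + W) - 268609 = (-166586 + 92386) - 268609 = -74200 - 268609 = -342809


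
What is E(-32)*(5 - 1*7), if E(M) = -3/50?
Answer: 3/25 ≈ 0.12000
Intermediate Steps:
E(M) = -3/50 (E(M) = -3*1/50 = -3/50)
E(-32)*(5 - 1*7) = -3*(5 - 1*7)/50 = -3*(5 - 7)/50 = -3/50*(-2) = 3/25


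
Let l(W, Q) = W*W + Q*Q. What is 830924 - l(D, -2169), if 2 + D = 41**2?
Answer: -6692678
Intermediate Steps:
D = 1679 (D = -2 + 41**2 = -2 + 1681 = 1679)
l(W, Q) = Q**2 + W**2 (l(W, Q) = W**2 + Q**2 = Q**2 + W**2)
830924 - l(D, -2169) = 830924 - ((-2169)**2 + 1679**2) = 830924 - (4704561 + 2819041) = 830924 - 1*7523602 = 830924 - 7523602 = -6692678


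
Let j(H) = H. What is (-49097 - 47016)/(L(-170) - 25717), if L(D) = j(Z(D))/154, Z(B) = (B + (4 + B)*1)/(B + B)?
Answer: 89865655/24045389 ≈ 3.7373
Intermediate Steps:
Z(B) = (4 + 2*B)/(2*B) (Z(B) = (B + (4 + B))/((2*B)) = (4 + 2*B)*(1/(2*B)) = (4 + 2*B)/(2*B))
L(D) = (2 + D)/(154*D) (L(D) = ((2 + D)/D)/154 = ((2 + D)/D)*(1/154) = (2 + D)/(154*D))
(-49097 - 47016)/(L(-170) - 25717) = (-49097 - 47016)/((1/154)*(2 - 170)/(-170) - 25717) = -96113/((1/154)*(-1/170)*(-168) - 25717) = -96113/(6/935 - 25717) = -96113/(-24045389/935) = -96113*(-935/24045389) = 89865655/24045389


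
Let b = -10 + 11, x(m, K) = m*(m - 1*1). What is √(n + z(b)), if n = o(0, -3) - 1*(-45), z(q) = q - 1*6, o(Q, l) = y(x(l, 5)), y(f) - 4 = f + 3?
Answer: √59 ≈ 7.6811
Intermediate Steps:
x(m, K) = m*(-1 + m) (x(m, K) = m*(m - 1) = m*(-1 + m))
y(f) = 7 + f (y(f) = 4 + (f + 3) = 4 + (3 + f) = 7 + f)
b = 1
o(Q, l) = 7 + l*(-1 + l)
z(q) = -6 + q (z(q) = q - 6 = -6 + q)
n = 64 (n = (7 - 3*(-1 - 3)) - 1*(-45) = (7 - 3*(-4)) + 45 = (7 + 12) + 45 = 19 + 45 = 64)
√(n + z(b)) = √(64 + (-6 + 1)) = √(64 - 5) = √59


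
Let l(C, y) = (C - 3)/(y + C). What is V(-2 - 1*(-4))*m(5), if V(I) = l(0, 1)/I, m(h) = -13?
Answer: 39/2 ≈ 19.500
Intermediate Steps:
l(C, y) = (-3 + C)/(C + y)
V(I) = -3/I (V(I) = ((-3 + 0)/(0 + 1))/I = (-3/1)/I = (1*(-3))/I = -3/I)
V(-2 - 1*(-4))*m(5) = -3/(-2 - 1*(-4))*(-13) = -3/(-2 + 4)*(-13) = -3/2*(-13) = 39/2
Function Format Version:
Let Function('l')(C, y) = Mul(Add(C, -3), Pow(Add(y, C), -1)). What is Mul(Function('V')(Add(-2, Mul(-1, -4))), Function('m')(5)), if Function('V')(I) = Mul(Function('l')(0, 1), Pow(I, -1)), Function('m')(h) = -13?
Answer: Rational(39, 2) ≈ 19.500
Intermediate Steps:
Function('l')(C, y) = Mul(Pow(Add(C, y), -1), Add(-3, C)) (Function('l')(C, y) = Mul(Add(-3, C), Pow(Add(C, y), -1)) = Mul(Pow(Add(C, y), -1), Add(-3, C)))
Function('V')(I) = Mul(-3, Pow(I, -1)) (Function('V')(I) = Mul(Mul(Pow(Add(0, 1), -1), Add(-3, 0)), Pow(I, -1)) = Mul(Mul(Pow(1, -1), -3), Pow(I, -1)) = Mul(Mul(1, -3), Pow(I, -1)) = Mul(-3, Pow(I, -1)))
Mul(Function('V')(Add(-2, Mul(-1, -4))), Function('m')(5)) = Mul(Mul(-3, Pow(Add(-2, Mul(-1, -4)), -1)), -13) = Mul(Mul(-3, Pow(Add(-2, 4), -1)), -13) = Mul(Mul(-3, Pow(2, -1)), -13) = Mul(Mul(-3, Rational(1, 2)), -13) = Mul(Rational(-3, 2), -13) = Rational(39, 2)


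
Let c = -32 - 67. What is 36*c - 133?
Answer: -3697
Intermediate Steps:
c = -99
36*c - 133 = 36*(-99) - 133 = -3564 - 133 = -3697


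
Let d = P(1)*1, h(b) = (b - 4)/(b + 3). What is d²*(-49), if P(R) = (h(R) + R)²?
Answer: -49/256 ≈ -0.19141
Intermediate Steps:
h(b) = (-4 + b)/(3 + b)
P(R) = (R + (-4 + R)/(3 + R))² (P(R) = ((-4 + R)/(3 + R) + R)² = (R + (-4 + R)/(3 + R))²)
d = 1/16 (d = ((-4 + 1 + 1*(3 + 1))²/(3 + 1)²)*1 = ((-4 + 1 + 1*4)²/4²)*1 = ((-4 + 1 + 4)²/16)*1 = ((1/16)*1²)*1 = ((1/16)*1)*1 = (1/16)*1 = 1/16 ≈ 0.062500)
d²*(-49) = (1/16)²*(-49) = (1/256)*(-49) = -49/256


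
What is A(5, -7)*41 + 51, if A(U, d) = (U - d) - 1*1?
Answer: 502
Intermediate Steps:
A(U, d) = -1 + U - d (A(U, d) = (U - d) - 1 = -1 + U - d)
A(5, -7)*41 + 51 = (-1 + 5 - 1*(-7))*41 + 51 = (-1 + 5 + 7)*41 + 51 = 11*41 + 51 = 451 + 51 = 502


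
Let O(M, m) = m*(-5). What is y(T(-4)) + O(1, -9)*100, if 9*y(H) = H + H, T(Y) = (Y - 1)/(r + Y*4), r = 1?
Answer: 121502/27 ≈ 4500.1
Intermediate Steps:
O(M, m) = -5*m
T(Y) = (-1 + Y)/(1 + 4*Y) (T(Y) = (Y - 1)/(1 + Y*4) = (-1 + Y)/(1 + 4*Y))
y(H) = 2*H/9 (y(H) = (H + H)/9 = (2*H)/9 = 2*H/9)
y(T(-4)) + O(1, -9)*100 = 2*((-1 - 4)/(1 + 4*(-4)))/9 - 5*(-9)*100 = 2*(-5/(1 - 16))/9 + 45*100 = 2*(-5/(-15))/9 + 4500 = 2*(-1/15*(-5))/9 + 4500 = (2/9)*(⅓) + 4500 = 2/27 + 4500 = 121502/27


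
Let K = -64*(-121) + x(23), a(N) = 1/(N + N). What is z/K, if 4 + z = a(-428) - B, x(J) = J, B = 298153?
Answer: -85074131/2216184 ≈ -38.388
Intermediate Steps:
a(N) = 1/(2*N)
K = 7767 (K = -64*(-121) + 23 = 7744 + 23 = 7767)
z = -255222393/856 (z = -4 + ((½)/(-428) - 1*298153) = -4 + ((½)*(-1/428) - 298153) = -4 + (-1/856 - 298153) = -4 - 255218969/856 = -255222393/856 ≈ -2.9816e+5)
z/K = -255222393/856/7767 = -255222393/856*1/7767 = -85074131/2216184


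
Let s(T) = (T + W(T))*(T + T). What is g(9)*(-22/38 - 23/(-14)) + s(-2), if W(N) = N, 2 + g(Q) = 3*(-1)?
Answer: 2841/266 ≈ 10.680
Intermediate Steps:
g(Q) = -5 (g(Q) = -2 + 3*(-1) = -2 - 3 = -5)
s(T) = 4*T² (s(T) = (T + T)*(T + T) = (2*T)*(2*T) = 4*T²)
g(9)*(-22/38 - 23/(-14)) + s(-2) = -5*(-22/38 - 23/(-14)) + 4*(-2)² = -5*(-22*1/38 - 23*(-1/14)) + 4*4 = -5*(-11/19 + 23/14) + 16 = -5*283/266 + 16 = -1415/266 + 16 = 2841/266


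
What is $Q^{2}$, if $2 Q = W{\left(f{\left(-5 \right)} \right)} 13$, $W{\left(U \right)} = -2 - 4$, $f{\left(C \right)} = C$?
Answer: $1521$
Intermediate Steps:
$W{\left(U \right)} = -6$ ($W{\left(U \right)} = -2 - 4 = -6$)
$Q = -39$ ($Q = \frac{\left(-6\right) 13}{2} = \frac{1}{2} \left(-78\right) = -39$)
$Q^{2} = \left(-39\right)^{2} = 1521$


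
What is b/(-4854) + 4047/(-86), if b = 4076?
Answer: -9997337/208722 ≈ -47.898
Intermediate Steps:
b/(-4854) + 4047/(-86) = 4076/(-4854) + 4047/(-86) = 4076*(-1/4854) + 4047*(-1/86) = -2038/2427 - 4047/86 = -9997337/208722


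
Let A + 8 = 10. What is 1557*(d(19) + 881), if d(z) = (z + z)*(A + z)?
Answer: 2614203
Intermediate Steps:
A = 2 (A = -8 + 10 = 2)
d(z) = 2*z*(2 + z) (d(z) = (z + z)*(2 + z) = (2*z)*(2 + z) = 2*z*(2 + z))
1557*(d(19) + 881) = 1557*(2*19*(2 + 19) + 881) = 1557*(2*19*21 + 881) = 1557*(798 + 881) = 1557*1679 = 2614203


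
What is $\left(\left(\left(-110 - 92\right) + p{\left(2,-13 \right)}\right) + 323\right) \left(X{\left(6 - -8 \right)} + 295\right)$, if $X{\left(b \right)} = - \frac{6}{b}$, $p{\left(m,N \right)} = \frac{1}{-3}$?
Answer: $\frac{746444}{21} \approx 35545.0$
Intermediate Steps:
$p{\left(m,N \right)} = - \frac{1}{3}$
$\left(\left(\left(-110 - 92\right) + p{\left(2,-13 \right)}\right) + 323\right) \left(X{\left(6 - -8 \right)} + 295\right) = \left(\left(\left(-110 - 92\right) - \frac{1}{3}\right) + 323\right) \left(- \frac{6}{6 - -8} + 295\right) = \left(\left(-202 - \frac{1}{3}\right) + 323\right) \left(- \frac{6}{6 + 8} + 295\right) = \left(- \frac{607}{3} + 323\right) \left(- \frac{6}{14} + 295\right) = \frac{362 \left(\left(-6\right) \frac{1}{14} + 295\right)}{3} = \frac{362 \left(- \frac{3}{7} + 295\right)}{3} = \frac{362}{3} \cdot \frac{2062}{7} = \frac{746444}{21}$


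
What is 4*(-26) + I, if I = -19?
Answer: -123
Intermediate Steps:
4*(-26) + I = 4*(-26) - 19 = -104 - 19 = -123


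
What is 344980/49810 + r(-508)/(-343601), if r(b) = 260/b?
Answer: 1505400830611/217357525787 ≈ 6.9259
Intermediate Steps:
344980/49810 + r(-508)/(-343601) = 344980/49810 + (260/(-508))/(-343601) = 344980*(1/49810) + (260*(-1/508))*(-1/343601) = 34498/4981 - 65/127*(-1/343601) = 34498/4981 + 65/43637327 = 1505400830611/217357525787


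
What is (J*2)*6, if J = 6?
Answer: 72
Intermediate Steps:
(J*2)*6 = (6*2)*6 = 12*6 = 72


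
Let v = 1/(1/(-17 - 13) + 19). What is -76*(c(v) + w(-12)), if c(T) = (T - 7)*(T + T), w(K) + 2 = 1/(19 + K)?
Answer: 446055628/2266327 ≈ 196.82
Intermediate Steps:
w(K) = -2 + 1/(19 + K)
v = 30/569 (v = 1/(1/(-30) + 19) = 1/(-1/30 + 19) = 1/(569/30) = 30/569 ≈ 0.052724)
c(T) = 2*T*(-7 + T) (c(T) = (-7 + T)*(2*T) = 2*T*(-7 + T))
-76*(c(v) + w(-12)) = -76*(2*(30/569)*(-7 + 30/569) + (-37 - 2*(-12))/(19 - 12)) = -76*(2*(30/569)*(-3953/569) + (-37 + 24)/7) = -76*(-237180/323761 + (⅐)*(-13)) = -76*(-237180/323761 - 13/7) = -76*(-5869153/2266327) = 446055628/2266327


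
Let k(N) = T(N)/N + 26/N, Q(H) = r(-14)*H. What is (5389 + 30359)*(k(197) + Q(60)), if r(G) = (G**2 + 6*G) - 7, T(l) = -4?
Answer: 44367629256/197 ≈ 2.2522e+8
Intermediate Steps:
r(G) = -7 + G**2 + 6*G
Q(H) = 105*H (Q(H) = (-7 + (-14)**2 + 6*(-14))*H = (-7 + 196 - 84)*H = 105*H)
k(N) = 22/N (k(N) = -4/N + 26/N = 22/N)
(5389 + 30359)*(k(197) + Q(60)) = (5389 + 30359)*(22/197 + 105*60) = 35748*(22*(1/197) + 6300) = 35748*(22/197 + 6300) = 35748*(1241122/197) = 44367629256/197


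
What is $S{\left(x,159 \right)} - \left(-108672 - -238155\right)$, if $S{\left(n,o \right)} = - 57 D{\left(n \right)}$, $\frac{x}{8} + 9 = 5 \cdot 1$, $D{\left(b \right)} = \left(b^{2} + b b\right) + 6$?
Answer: $-246561$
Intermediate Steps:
$D{\left(b \right)} = 6 + 2 b^{2}$ ($D{\left(b \right)} = \left(b^{2} + b^{2}\right) + 6 = 2 b^{2} + 6 = 6 + 2 b^{2}$)
$x = -32$ ($x = -72 + 8 \cdot 5 \cdot 1 = -72 + 8 \cdot 5 = -72 + 40 = -32$)
$S{\left(n,o \right)} = -342 - 114 n^{2}$ ($S{\left(n,o \right)} = - 57 \left(6 + 2 n^{2}\right) = -342 - 114 n^{2}$)
$S{\left(x,159 \right)} - \left(-108672 - -238155\right) = \left(-342 - 114 \left(-32\right)^{2}\right) - \left(-108672 - -238155\right) = \left(-342 - 116736\right) - \left(-108672 + 238155\right) = \left(-342 - 116736\right) - 129483 = -117078 - 129483 = -246561$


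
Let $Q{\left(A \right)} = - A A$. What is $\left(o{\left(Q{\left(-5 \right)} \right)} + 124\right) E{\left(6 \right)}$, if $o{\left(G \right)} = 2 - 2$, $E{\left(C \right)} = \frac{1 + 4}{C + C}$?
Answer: $\frac{155}{3} \approx 51.667$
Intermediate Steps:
$E{\left(C \right)} = \frac{5}{2 C}$
$Q{\left(A \right)} = - A^{2}$
$o{\left(G \right)} = 0$
$\left(o{\left(Q{\left(-5 \right)} \right)} + 124\right) E{\left(6 \right)} = \left(0 + 124\right) \frac{5}{2 \cdot 6} = 124 \cdot \frac{5}{2} \cdot \frac{1}{6} = 124 \cdot \frac{5}{12} = \frac{155}{3}$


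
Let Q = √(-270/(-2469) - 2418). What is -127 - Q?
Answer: -127 - 2*I*√409426863/823 ≈ -127.0 - 49.172*I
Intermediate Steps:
Q = 2*I*√409426863/823 (Q = √(-270*(-1/2469) - 2418) = √(90/823 - 2418) = √(-1989924/823) = 2*I*√409426863/823 ≈ 49.172*I)
-127 - Q = -127 - 2*I*√409426863/823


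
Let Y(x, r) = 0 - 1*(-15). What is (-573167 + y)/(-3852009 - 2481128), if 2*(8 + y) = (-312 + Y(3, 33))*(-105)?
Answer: 1115165/12666274 ≈ 0.088042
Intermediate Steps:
Y(x, r) = 15 (Y(x, r) = 0 + 15 = 15)
y = 31169/2 (y = -8 + ((-312 + 15)*(-105))/2 = -8 + (-297*(-105))/2 = -8 + (½)*31185 = -8 + 31185/2 = 31169/2 ≈ 15585.)
(-573167 + y)/(-3852009 - 2481128) = (-573167 + 31169/2)/(-3852009 - 2481128) = -1115165/2/(-6333137) = -1115165/2*(-1/6333137) = 1115165/12666274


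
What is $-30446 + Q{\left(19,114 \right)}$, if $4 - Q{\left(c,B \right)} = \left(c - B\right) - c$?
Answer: $-30328$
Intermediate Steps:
$Q{\left(c,B \right)} = 4 + B$ ($Q{\left(c,B \right)} = 4 - \left(\left(c - B\right) - c\right) = 4 - - B = 4 + B$)
$-30446 + Q{\left(19,114 \right)} = -30446 + \left(4 + 114\right) = -30446 + 118 = -30328$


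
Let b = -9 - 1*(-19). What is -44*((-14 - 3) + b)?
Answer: 308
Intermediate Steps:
b = 10 (b = -9 + 19 = 10)
-44*((-14 - 3) + b) = -44*((-14 - 3) + 10) = -44*(-17 + 10) = -44*(-7) = 308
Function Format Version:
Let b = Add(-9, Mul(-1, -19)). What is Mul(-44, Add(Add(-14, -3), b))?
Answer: 308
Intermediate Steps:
b = 10 (b = Add(-9, 19) = 10)
Mul(-44, Add(Add(-14, -3), b)) = Mul(-44, Add(Add(-14, -3), 10)) = Mul(-44, Add(-17, 10)) = Mul(-44, -7) = 308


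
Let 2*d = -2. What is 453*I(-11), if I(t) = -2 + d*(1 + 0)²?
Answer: -1359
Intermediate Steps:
d = -1 (d = (½)*(-2) = -1)
I(t) = -3 (I(t) = -2 - (1 + 0)² = -2 - 1*1² = -2 - 1*1 = -2 - 1 = -3)
453*I(-11) = 453*(-3) = -1359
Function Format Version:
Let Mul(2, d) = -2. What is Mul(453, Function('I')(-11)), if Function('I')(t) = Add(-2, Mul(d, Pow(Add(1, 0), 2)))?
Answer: -1359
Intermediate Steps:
d = -1 (d = Mul(Rational(1, 2), -2) = -1)
Function('I')(t) = -3 (Function('I')(t) = Add(-2, Mul(-1, Pow(Add(1, 0), 2))) = Add(-2, Mul(-1, Pow(1, 2))) = Add(-2, Mul(-1, 1)) = Add(-2, -1) = -3)
Mul(453, Function('I')(-11)) = Mul(453, -3) = -1359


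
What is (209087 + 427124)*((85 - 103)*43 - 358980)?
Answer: -228879452094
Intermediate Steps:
(209087 + 427124)*((85 - 103)*43 - 358980) = 636211*(-18*43 - 358980) = 636211*(-774 - 358980) = 636211*(-359754) = -228879452094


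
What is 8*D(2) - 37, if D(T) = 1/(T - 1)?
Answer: -29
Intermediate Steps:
D(T) = 1/(-1 + T)
8*D(2) - 37 = 8/(-1 + 2) - 37 = 8/1 - 37 = 8*1 - 37 = 8 - 37 = -29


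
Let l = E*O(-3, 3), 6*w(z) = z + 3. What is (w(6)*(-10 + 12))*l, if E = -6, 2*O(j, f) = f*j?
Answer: 81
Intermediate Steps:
O(j, f) = f*j/2 (O(j, f) = (f*j)/2 = f*j/2)
w(z) = ½ + z/6 (w(z) = (z + 3)/6 = (3 + z)/6 = ½ + z/6)
l = 27 (l = -3*3*(-3) = -6*(-9/2) = 27)
(w(6)*(-10 + 12))*l = ((½ + (⅙)*6)*(-10 + 12))*27 = ((½ + 1)*2)*27 = ((3/2)*2)*27 = 3*27 = 81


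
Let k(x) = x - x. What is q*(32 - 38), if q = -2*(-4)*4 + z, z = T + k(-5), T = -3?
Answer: -174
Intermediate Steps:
k(x) = 0
z = -3 (z = -3 + 0 = -3)
q = 29 (q = -2*(-4)*4 - 3 = 8*4 - 3 = 32 - 3 = 29)
q*(32 - 38) = 29*(32 - 38) = 29*(-6) = -174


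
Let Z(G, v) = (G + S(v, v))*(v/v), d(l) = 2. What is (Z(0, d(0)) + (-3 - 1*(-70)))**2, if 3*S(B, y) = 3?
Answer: 4624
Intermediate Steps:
S(B, y) = 1 (S(B, y) = (1/3)*3 = 1)
Z(G, v) = 1 + G (Z(G, v) = (G + 1)*(v/v) = (1 + G)*1 = 1 + G)
(Z(0, d(0)) + (-3 - 1*(-70)))**2 = ((1 + 0) + (-3 - 1*(-70)))**2 = (1 + (-3 + 70))**2 = (1 + 67)**2 = 68**2 = 4624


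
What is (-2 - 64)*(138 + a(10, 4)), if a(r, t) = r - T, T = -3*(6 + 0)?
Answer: -10956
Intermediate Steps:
T = -18 (T = -3*6 = -18)
a(r, t) = 18 + r (a(r, t) = r - 1*(-18) = r + 18 = 18 + r)
(-2 - 64)*(138 + a(10, 4)) = (-2 - 64)*(138 + (18 + 10)) = -66*(138 + 28) = -66*166 = -10956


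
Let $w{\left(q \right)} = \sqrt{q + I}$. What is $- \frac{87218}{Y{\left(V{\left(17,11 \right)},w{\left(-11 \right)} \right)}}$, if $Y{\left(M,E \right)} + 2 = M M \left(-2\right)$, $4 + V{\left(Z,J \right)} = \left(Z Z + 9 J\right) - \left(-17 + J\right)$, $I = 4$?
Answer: $\frac{43609}{152101} \approx 0.28671$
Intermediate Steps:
$V{\left(Z,J \right)} = 13 + Z^{2} + 8 J$ ($V{\left(Z,J \right)} = -4 - \left(-17 - 8 J - Z Z\right) = -4 - \left(-17 - Z^{2} - 8 J\right) = -4 + \left(17 + Z^{2} + 8 J\right) = 13 + Z^{2} + 8 J$)
$w{\left(q \right)} = \sqrt{4 + q}$ ($w{\left(q \right)} = \sqrt{q + 4} = \sqrt{4 + q}$)
$Y{\left(M,E \right)} = -2 - 2 M^{2}$ ($Y{\left(M,E \right)} = -2 + M M \left(-2\right) = -2 + M^{2} \left(-2\right) = -2 - 2 M^{2}$)
$- \frac{87218}{Y{\left(V{\left(17,11 \right)},w{\left(-11 \right)} \right)}} = - \frac{87218}{-2 - 2 \left(13 + 17^{2} + 8 \cdot 11\right)^{2}} = - \frac{87218}{-2 - 2 \left(13 + 289 + 88\right)^{2}} = - \frac{87218}{-2 - 2 \cdot 390^{2}} = - \frac{87218}{-2 - 304200} = - \frac{87218}{-304202} = \left(-87218\right) \left(- \frac{1}{304202}\right) = \frac{43609}{152101}$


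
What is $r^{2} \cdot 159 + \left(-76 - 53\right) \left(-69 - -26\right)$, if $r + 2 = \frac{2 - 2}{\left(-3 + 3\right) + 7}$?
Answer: $6183$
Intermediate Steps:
$r = -2$ ($r = -2 + \frac{2 - 2}{\left(-3 + 3\right) + 7} = -2 + \frac{0}{0 + 7} = -2 + \frac{0}{7} = -2 + 0 \cdot \frac{1}{7} = -2 + 0 = -2$)
$r^{2} \cdot 159 + \left(-76 - 53\right) \left(-69 - -26\right) = \left(-2\right)^{2} \cdot 159 + \left(-76 - 53\right) \left(-69 - -26\right) = 4 \cdot 159 - 129 \left(-69 + \left(-10 + 36\right)\right) = 636 - 129 \left(-69 + 26\right) = 636 - -5547 = 636 + 5547 = 6183$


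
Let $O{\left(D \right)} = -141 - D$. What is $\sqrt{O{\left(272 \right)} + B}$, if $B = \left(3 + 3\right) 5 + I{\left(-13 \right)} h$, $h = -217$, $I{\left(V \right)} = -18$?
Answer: $\sqrt{3523} \approx 59.355$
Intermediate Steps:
$B = 3936$ ($B = \left(3 + 3\right) 5 - -3906 = 6 \cdot 5 + 3906 = 30 + 3906 = 3936$)
$\sqrt{O{\left(272 \right)} + B} = \sqrt{\left(-141 - 272\right) + 3936} = \sqrt{-413 + 3936} = \sqrt{3523}$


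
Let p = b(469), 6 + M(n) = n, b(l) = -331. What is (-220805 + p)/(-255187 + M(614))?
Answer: 221136/254579 ≈ 0.86863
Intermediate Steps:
M(n) = -6 + n
p = -331
(-220805 + p)/(-255187 + M(614)) = (-220805 - 331)/(-255187 + (-6 + 614)) = -221136/(-255187 + 608) = -221136/(-254579) = -221136*(-1/254579) = 221136/254579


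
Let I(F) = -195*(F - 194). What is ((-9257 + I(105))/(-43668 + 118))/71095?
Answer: -4049/1548093625 ≈ -2.6155e-6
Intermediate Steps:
I(F) = 37830 - 195*F (I(F) = -195*(-194 + F) = 37830 - 195*F)
((-9257 + I(105))/(-43668 + 118))/71095 = ((-9257 + (37830 - 195*105))/(-43668 + 118))/71095 = ((-9257 + (37830 - 20475))/(-43550))*(1/71095) = ((-9257 + 17355)*(-1/43550))*(1/71095) = (8098*(-1/43550))*(1/71095) = -4049/21775*1/71095 = -4049/1548093625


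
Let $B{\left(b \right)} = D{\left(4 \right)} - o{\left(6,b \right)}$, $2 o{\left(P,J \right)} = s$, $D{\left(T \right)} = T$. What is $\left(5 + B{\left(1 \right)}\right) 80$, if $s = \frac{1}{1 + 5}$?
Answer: $\frac{2140}{3} \approx 713.33$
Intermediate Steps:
$s = \frac{1}{6} \approx 0.16667$
$o{\left(P,J \right)} = \frac{1}{12}$ ($o{\left(P,J \right)} = \frac{1}{2} \cdot \frac{1}{6} = \frac{1}{12}$)
$B{\left(b \right)} = \frac{47}{12}$ ($B{\left(b \right)} = 4 - \frac{1}{12} = \frac{47}{12}$)
$\left(5 + B{\left(1 \right)}\right) 80 = \left(5 + \frac{47}{12}\right) 80 = \frac{107}{12} \cdot 80 = \frac{2140}{3}$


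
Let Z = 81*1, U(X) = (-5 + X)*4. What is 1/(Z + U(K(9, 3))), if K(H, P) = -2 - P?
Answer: 1/41 ≈ 0.024390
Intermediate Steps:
U(X) = -20 + 4*X
Z = 81
1/(Z + U(K(9, 3))) = 1/(81 + (-20 + 4*(-2 - 1*3))) = 1/(81 + (-20 + 4*(-2 - 3))) = 1/(81 + (-20 + 4*(-5))) = 1/(81 + (-20 - 20)) = 1/(81 - 40) = 1/41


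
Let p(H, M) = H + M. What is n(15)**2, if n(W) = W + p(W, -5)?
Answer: 625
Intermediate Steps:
n(W) = -5 + 2*W (n(W) = W + (W - 5) = W + (-5 + W) = -5 + 2*W)
n(15)**2 = (-5 + 2*15)**2 = (-5 + 30)**2 = 25**2 = 625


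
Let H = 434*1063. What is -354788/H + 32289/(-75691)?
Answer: -2982180739/2494245523 ≈ -1.1956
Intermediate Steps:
H = 461342
-354788/H + 32289/(-75691) = -354788/461342 + 32289/(-75691) = -354788*1/461342 + 32289*(-1/75691) = -25342/32953 - 32289/75691 = -2982180739/2494245523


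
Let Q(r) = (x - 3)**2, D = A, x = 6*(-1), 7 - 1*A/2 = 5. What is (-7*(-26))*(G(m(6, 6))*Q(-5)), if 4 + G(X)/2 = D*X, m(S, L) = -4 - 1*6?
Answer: -1297296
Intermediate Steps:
A = 4 (A = 14 - 2*5 = 14 - 10 = 4)
x = -6
D = 4
Q(r) = 81 (Q(r) = (-6 - 3)**2 = (-9)**2 = 81)
m(S, L) = -10 (m(S, L) = -4 - 6 = -10)
G(X) = -8 + 8*X (G(X) = -8 + 2*(4*X) = -8 + 8*X)
(-7*(-26))*(G(m(6, 6))*Q(-5)) = (-7*(-26))*((-8 + 8*(-10))*81) = 182*((-8 - 80)*81) = 182*(-88*81) = 182*(-7128) = -1297296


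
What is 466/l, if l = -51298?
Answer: -233/25649 ≈ -0.0090842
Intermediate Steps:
466/l = 466/(-51298) = 466*(-1/51298) = -233/25649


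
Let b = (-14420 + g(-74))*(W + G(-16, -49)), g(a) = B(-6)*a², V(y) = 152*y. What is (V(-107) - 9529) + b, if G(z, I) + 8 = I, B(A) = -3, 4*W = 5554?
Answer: -41099905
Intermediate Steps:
W = 2777/2 (W = (¼)*5554 = 2777/2 ≈ 1388.5)
G(z, I) = -8 + I
g(a) = -3*a²
b = -41074112 (b = (-14420 - 3*(-74)²)*(2777/2 + (-8 - 49)) = (-14420 - 3*5476)*(2777/2 - 57) = (-14420 - 16428)*(2663/2) = -30848*2663/2 = -41074112)
(V(-107) - 9529) + b = (152*(-107) - 9529) - 41074112 = (-16264 - 9529) - 41074112 = -25793 - 41074112 = -41099905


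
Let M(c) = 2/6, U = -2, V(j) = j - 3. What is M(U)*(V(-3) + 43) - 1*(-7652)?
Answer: 22993/3 ≈ 7664.3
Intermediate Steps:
V(j) = -3 + j
M(c) = 1/3 (M(c) = (1/6)*2 = 1/3)
M(U)*(V(-3) + 43) - 1*(-7652) = ((-3 - 3) + 43)/3 - 1*(-7652) = (-6 + 43)/3 + 7652 = (1/3)*37 + 7652 = 37/3 + 7652 = 22993/3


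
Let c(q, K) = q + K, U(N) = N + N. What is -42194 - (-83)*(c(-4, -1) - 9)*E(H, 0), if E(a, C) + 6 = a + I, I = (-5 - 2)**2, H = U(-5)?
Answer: -80540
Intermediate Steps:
U(N) = 2*N
H = -10 (H = 2*(-5) = -10)
I = 49 (I = (-7)**2 = 49)
c(q, K) = K + q
E(a, C) = 43 + a (E(a, C) = -6 + (a + 49) = -6 + (49 + a) = 43 + a)
-42194 - (-83)*(c(-4, -1) - 9)*E(H, 0) = -42194 - (-83)*((-1 - 4) - 9)*(43 - 10) = -42194 - (-83)*(-5 - 9)*33 = -42194 - (-83)*(-14*33) = -42194 - (-83)*(-462) = -42194 - 1*38346 = -42194 - 38346 = -80540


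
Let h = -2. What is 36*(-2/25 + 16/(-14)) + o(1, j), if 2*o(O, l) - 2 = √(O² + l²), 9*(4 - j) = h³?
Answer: -7529/175 + √2017/18 ≈ -40.528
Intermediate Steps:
j = 44/9 (j = 4 - ⅑*(-2)³ = 4 - ⅑*(-8) = 4 + 8/9 = 44/9 ≈ 4.8889)
o(O, l) = 1 + √(O² + l²)/2
36*(-2/25 + 16/(-14)) + o(1, j) = 36*(-2/25 + 16/(-14)) + (1 + √(1² + (44/9)²)/2) = 36*(-2*1/25 + 16*(-1/14)) + (1 + √(1 + 1936/81)/2) = 36*(-2/25 - 8/7) + (1 + √(2017/81)/2) = 36*(-214/175) + (1 + (√2017/9)/2) = -7704/175 + (1 + √2017/18) = -7529/175 + √2017/18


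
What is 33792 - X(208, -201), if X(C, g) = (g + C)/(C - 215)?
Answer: 33793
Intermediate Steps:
X(C, g) = (C + g)/(-215 + C)
33792 - X(208, -201) = 33792 - (208 - 201)/(-215 + 208) = 33792 - 7/(-7) = 33792 - (-1)*7/7 = 33792 - 1*(-1) = 33792 + 1 = 33793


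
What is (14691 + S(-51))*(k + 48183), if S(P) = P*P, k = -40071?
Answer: 140272704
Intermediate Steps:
S(P) = P²
(14691 + S(-51))*(k + 48183) = (14691 + (-51)²)*(-40071 + 48183) = (14691 + 2601)*8112 = 17292*8112 = 140272704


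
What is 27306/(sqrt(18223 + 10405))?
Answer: 13653*sqrt(7157)/7157 ≈ 161.38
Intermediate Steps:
27306/(sqrt(18223 + 10405)) = 27306/(sqrt(28628)) = 27306/((2*sqrt(7157))) = 27306*(sqrt(7157)/14314) = 13653*sqrt(7157)/7157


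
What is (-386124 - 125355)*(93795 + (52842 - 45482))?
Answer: -51738658245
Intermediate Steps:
(-386124 - 125355)*(93795 + (52842 - 45482)) = -511479*(93795 + 7360) = -511479*101155 = -51738658245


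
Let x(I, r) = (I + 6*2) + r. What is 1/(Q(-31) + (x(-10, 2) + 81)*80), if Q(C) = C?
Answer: 1/6769 ≈ 0.00014773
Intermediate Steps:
x(I, r) = 12 + I + r (x(I, r) = (I + 12) + r = (12 + I) + r = 12 + I + r)
1/(Q(-31) + (x(-10, 2) + 81)*80) = 1/(-31 + ((12 - 10 + 2) + 81)*80) = 1/(-31 + (4 + 81)*80) = 1/(-31 + 85*80) = 1/(-31 + 6800) = 1/6769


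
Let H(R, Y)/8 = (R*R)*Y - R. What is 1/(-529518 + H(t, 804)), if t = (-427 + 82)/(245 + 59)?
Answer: -2888/1505297739 ≈ -1.9186e-6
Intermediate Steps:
t = -345/304 ≈ -1.1349
H(R, Y) = -8*R + 8*Y*R**2 (H(R, Y) = 8*((R*R)*Y - R) = 8*(R**2*Y - R) = 8*(Y*R**2 - R) = 8*(-R + Y*R**2) = -8*R + 8*Y*R**2)
1/(-529518 + H(t, 804)) = 1/(-529518 + 8*(-345/304)*(-1 - 345/304*804)) = 1/(-529518 + 8*(-345/304)*(-1 - 69345/76)) = 1/(-529518 + 8*(-345/304)*(-69421/76)) = 1/(-529518 + 23950245/2888) = 1/(-1505297739/2888) = -2888/1505297739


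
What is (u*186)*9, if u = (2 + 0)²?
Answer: 6696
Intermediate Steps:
u = 4 (u = 2² = 4)
(u*186)*9 = (4*186)*9 = 744*9 = 6696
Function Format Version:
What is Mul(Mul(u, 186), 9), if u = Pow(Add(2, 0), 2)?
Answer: 6696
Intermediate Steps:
u = 4 (u = Pow(2, 2) = 4)
Mul(Mul(u, 186), 9) = Mul(Mul(4, 186), 9) = Mul(744, 9) = 6696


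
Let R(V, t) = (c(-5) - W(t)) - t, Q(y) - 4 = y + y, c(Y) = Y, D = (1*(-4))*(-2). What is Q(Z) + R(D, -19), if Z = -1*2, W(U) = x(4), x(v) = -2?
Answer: 16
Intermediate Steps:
D = 8 (D = -4*(-2) = 8)
W(U) = -2
Z = -2
Q(y) = 4 + 2*y (Q(y) = 4 + (y + y) = 4 + 2*y)
R(V, t) = -3 - t (R(V, t) = (-5 - 1*(-2)) - t = (-5 + 2) - t = -3 - t)
Q(Z) + R(D, -19) = (4 + 2*(-2)) + (-3 - 1*(-19)) = (4 - 4) + (-3 + 19) = 0 + 16 = 16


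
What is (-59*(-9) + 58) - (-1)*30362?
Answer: 30951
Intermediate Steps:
(-59*(-9) + 58) - (-1)*30362 = (531 + 58) - 1*(-30362) = 589 + 30362 = 30951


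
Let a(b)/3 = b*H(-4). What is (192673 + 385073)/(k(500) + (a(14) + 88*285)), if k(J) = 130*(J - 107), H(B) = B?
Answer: 96291/12667 ≈ 7.6017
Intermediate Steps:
k(J) = -13910 + 130*J (k(J) = 130*(-107 + J) = -13910 + 130*J)
a(b) = -12*b (a(b) = 3*(b*(-4)) = 3*(-4*b) = -12*b)
(192673 + 385073)/(k(500) + (a(14) + 88*285)) = (192673 + 385073)/((-13910 + 130*500) + (-12*14 + 88*285)) = 577746/((-13910 + 65000) + (-168 + 25080)) = 577746/(51090 + 24912) = 577746/76002 = 577746*(1/76002) = 96291/12667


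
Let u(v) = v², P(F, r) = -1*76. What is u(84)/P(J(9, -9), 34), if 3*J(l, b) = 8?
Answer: -1764/19 ≈ -92.842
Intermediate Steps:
J(l, b) = 8/3 (J(l, b) = (⅓)*8 = 8/3)
P(F, r) = -76
u(84)/P(J(9, -9), 34) = 84²/(-76) = 7056*(-1/76) = -1764/19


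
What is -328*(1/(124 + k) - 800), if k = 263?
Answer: 101548472/387 ≈ 2.6240e+5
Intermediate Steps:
-328*(1/(124 + k) - 800) = -328*(1/(124 + 263) - 800) = -328*(1/387 - 800) = -328*(-309599/387) = 101548472/387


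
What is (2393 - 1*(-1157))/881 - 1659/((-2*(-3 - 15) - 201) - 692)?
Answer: 4503929/755017 ≈ 5.9653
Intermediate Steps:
(2393 - 1*(-1157))/881 - 1659/((-2*(-3 - 15) - 201) - 692) = (2393 + 1157)*(1/881) - 1659/((-2*(-18) - 201) - 692) = 3550*(1/881) - 1659/((36 - 201) - 692) = 3550/881 - 1659/(-165 - 692) = 3550/881 - 1659/(-857) = 3550/881 - 1659*(-1/857) = 3550/881 + 1659/857 = 4503929/755017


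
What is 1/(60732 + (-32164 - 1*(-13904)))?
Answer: 1/42472 ≈ 2.3545e-5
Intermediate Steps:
1/(60732 + (-32164 - 1*(-13904))) = 1/(60732 + (-32164 + 13904)) = 1/(60732 - 18260) = 1/42472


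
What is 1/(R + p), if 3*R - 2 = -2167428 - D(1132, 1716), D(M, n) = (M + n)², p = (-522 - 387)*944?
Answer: -3/12852818 ≈ -2.3341e-7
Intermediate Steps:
p = -858096 (p = -909*944 = -858096)
R = -10278530/3 (R = ⅔ + (-2167428 - (1132 + 1716)²)/3 = ⅔ + (-2167428 - 1*2848²)/3 = ⅔ + (-2167428 - 1*8111104)/3 = ⅔ + (-2167428 - 8111104)/3 = ⅔ + (⅓)*(-10278532) = ⅔ - 10278532/3 = -10278530/3 ≈ -3.4262e+6)
1/(R + p) = 1/(-10278530/3 - 858096) = 1/(-12852818/3) = -3/12852818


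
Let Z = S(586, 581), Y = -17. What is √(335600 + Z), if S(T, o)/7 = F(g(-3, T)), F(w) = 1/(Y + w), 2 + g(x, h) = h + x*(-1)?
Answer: √109036443990/570 ≈ 579.31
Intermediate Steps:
g(x, h) = -2 + h - x (g(x, h) = -2 + (h + x*(-1)) = -2 + (h - x) = -2 + h - x)
F(w) = 1/(-17 + w)
S(T, o) = 7/(-16 + T) (S(T, o) = 7/(-17 + (-2 + T - 1*(-3))) = 7/(-17 + (-2 + T + 3)) = 7/(-17 + (1 + T)) = 7/(-16 + T))
Z = 7/570 (Z = 7/(-16 + 586) = 7/570 ≈ 0.012281)
√(335600 + Z) = √(335600 + 7/570) = √(191292007/570) = √109036443990/570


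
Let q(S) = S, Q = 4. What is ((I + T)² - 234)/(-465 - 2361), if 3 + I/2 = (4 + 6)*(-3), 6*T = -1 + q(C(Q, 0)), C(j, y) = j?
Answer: -16225/11304 ≈ -1.4353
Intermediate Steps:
T = ½ (T = (-1 + 4)/6 = (⅙)*3 = ½ ≈ 0.50000)
I = -66 (I = -6 + 2*((4 + 6)*(-3)) = -6 + 2*(10*(-3)) = -6 + 2*(-30) = -6 - 60 = -66)
((I + T)² - 234)/(-465 - 2361) = ((-66 + ½)² - 234)/(-465 - 2361) = ((-131/2)² - 234)/(-2826) = (17161/4 - 234)*(-1/2826) = (16225/4)*(-1/2826) = -16225/11304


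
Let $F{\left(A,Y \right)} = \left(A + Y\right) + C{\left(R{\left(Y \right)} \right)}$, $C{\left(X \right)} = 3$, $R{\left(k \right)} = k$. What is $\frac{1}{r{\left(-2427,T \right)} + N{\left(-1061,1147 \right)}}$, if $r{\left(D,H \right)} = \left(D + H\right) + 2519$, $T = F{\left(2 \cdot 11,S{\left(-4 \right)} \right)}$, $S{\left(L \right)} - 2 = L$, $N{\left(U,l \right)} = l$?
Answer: $\frac{1}{1262} \approx 0.00079239$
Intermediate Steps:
$S{\left(L \right)} = 2 + L$
$F{\left(A,Y \right)} = 3 + A + Y$ ($F{\left(A,Y \right)} = \left(A + Y\right) + 3 = 3 + A + Y$)
$T = 23$ ($T = 3 + 2 \cdot 11 + \left(2 - 4\right) = 3 + 22 - 2 = 23$)
$r{\left(D,H \right)} = 2519 + D + H$
$\frac{1}{r{\left(-2427,T \right)} + N{\left(-1061,1147 \right)}} = \frac{1}{\left(2519 - 2427 + 23\right) + 1147} = \frac{1}{115 + 1147} = \frac{1}{1262}$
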